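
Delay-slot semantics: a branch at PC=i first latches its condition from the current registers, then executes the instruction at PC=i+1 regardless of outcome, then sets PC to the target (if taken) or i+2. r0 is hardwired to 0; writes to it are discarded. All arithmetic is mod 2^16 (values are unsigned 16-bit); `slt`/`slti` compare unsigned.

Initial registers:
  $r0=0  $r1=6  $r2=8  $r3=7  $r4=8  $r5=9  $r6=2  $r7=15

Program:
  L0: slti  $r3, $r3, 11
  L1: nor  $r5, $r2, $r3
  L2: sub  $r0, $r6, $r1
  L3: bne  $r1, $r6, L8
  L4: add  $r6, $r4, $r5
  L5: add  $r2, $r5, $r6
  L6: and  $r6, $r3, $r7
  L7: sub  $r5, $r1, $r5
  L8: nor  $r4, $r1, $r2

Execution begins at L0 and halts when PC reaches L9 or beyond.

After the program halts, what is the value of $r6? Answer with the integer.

  step pc=0: slti  $r3, $r3, 11  regs=(0,6,8,1,8,9,2,15)
  step pc=1: nor  $r5, $r2, $r3  regs=(0,6,8,1,8,65526,2,15)
  step pc=2: sub  $r0, $r6, $r1  regs=(0,6,8,1,8,65526,2,15)
  step pc=3: bne  $r1, $r6, L8  cond=T  regs=(0,6,8,1,8,65526,2,15)
  step pc=4: add  $r6, $r4, $r5  regs=(0,6,8,1,8,65526,65534,15)
  step pc=8: nor  $r4, $r1, $r2  regs=(0,6,8,1,65521,65526,65534,15)

65534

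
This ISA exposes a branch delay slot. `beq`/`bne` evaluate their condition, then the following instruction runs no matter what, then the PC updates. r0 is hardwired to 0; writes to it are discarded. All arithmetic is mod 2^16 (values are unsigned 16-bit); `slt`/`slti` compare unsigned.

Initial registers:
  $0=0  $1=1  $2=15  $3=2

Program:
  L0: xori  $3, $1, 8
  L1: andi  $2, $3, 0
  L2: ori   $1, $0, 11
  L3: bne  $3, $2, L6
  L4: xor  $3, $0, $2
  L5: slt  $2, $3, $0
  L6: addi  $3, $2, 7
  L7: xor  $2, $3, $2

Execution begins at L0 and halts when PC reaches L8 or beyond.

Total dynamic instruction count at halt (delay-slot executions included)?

  step pc=0: xori  $3, $1, 8  regs=(0,1,15,9)
  step pc=1: andi  $2, $3, 0  regs=(0,1,0,9)
  step pc=2: ori   $1, $0, 11  regs=(0,11,0,9)
  step pc=3: bne  $3, $2, L6  cond=T  regs=(0,11,0,9)
  step pc=4: xor  $3, $0, $2  regs=(0,11,0,0)
  step pc=6: addi  $3, $2, 7  regs=(0,11,0,7)
  step pc=7: xor  $2, $3, $2  regs=(0,11,7,7)

7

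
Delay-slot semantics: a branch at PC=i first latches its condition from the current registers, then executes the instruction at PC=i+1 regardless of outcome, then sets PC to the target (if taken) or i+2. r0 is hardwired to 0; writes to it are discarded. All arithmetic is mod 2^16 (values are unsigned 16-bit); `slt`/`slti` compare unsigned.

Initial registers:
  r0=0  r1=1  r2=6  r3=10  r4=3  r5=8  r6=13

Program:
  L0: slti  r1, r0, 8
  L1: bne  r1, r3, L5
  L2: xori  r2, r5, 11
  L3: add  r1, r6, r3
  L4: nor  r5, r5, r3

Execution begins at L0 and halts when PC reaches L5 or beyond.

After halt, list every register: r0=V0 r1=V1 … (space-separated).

[0] slti  r1, r0, 8  →  {r0:0, r1:1, r2:6, r3:10, r4:3, r5:8, r6:13}
[1] bne  r1, r3, L5  →  {r0:0, r1:1, r2:6, r3:10, r4:3, r5:8, r6:13}  ⟨branch taken⟩
[2] xori  r2, r5, 11  →  {r0:0, r1:1, r2:3, r3:10, r4:3, r5:8, r6:13}

r0=0 r1=1 r2=3 r3=10 r4=3 r5=8 r6=13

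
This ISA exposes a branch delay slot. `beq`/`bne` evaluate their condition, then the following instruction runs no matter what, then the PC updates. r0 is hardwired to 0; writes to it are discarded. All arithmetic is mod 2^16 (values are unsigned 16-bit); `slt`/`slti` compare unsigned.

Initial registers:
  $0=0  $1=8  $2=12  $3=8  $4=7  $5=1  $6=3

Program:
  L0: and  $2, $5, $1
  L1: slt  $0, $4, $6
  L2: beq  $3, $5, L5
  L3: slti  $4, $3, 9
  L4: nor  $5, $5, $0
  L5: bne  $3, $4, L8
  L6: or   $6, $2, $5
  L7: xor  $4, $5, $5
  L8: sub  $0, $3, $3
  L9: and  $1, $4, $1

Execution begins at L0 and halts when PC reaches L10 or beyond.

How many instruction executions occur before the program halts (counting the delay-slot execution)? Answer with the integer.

  step pc=0: and  $2, $5, $1  regs=(0,8,0,8,7,1,3)
  step pc=1: slt  $0, $4, $6  regs=(0,8,0,8,7,1,3)
  step pc=2: beq  $3, $5, L5  cond=F  regs=(0,8,0,8,7,1,3)
  step pc=3: slti  $4, $3, 9  regs=(0,8,0,8,1,1,3)
  step pc=4: nor  $5, $5, $0  regs=(0,8,0,8,1,65534,3)
  step pc=5: bne  $3, $4, L8  cond=T  regs=(0,8,0,8,1,65534,3)
  step pc=6: or   $6, $2, $5  regs=(0,8,0,8,1,65534,65534)
  step pc=8: sub  $0, $3, $3  regs=(0,8,0,8,1,65534,65534)
  step pc=9: and  $1, $4, $1  regs=(0,0,0,8,1,65534,65534)

9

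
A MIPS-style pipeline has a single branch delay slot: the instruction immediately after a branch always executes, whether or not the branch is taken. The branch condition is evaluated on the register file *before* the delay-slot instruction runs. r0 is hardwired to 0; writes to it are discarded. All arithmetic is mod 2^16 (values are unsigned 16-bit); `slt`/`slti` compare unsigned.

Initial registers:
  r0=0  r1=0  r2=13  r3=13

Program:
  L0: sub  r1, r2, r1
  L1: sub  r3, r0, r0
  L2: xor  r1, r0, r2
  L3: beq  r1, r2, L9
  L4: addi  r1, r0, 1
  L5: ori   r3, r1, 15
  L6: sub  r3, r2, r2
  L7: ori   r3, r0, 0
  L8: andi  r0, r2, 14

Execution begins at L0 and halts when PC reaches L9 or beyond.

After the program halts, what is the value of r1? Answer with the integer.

PC=0  sub  r1, r2, r1        | r0=0 r1=13 r2=13 r3=13
PC=1  sub  r3, r0, r0        | r0=0 r1=13 r2=13 r3=0
PC=2  xor  r1, r0, r2        | r0=0 r1=13 r2=13 r3=0
PC=3  beq  r1, r2, L9        | r0=0 r1=13 r2=13 r3=0  [TAKEN]
PC=4  addi  r1, r0, 1        | r0=0 r1=1 r2=13 r3=0

1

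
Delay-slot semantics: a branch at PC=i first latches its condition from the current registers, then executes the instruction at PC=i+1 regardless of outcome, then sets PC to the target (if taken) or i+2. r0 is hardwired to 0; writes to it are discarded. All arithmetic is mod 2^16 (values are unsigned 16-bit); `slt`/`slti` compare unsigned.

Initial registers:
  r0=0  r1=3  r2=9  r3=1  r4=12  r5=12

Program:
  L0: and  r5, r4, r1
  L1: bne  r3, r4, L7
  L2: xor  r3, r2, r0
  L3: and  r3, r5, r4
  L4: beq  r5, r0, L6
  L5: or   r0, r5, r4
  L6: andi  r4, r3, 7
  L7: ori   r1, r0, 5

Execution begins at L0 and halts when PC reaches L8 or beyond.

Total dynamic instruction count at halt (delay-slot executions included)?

4

#0 and  r5, r4, r1 ; 0/3/9/1/12/0
#1 bne  r3, r4, L7 ; 0/3/9/1/12/0 ; →target
#2 xor  r3, r2, r0 ; 0/3/9/9/12/0
#7 ori   r1, r0, 5 ; 0/5/9/9/12/0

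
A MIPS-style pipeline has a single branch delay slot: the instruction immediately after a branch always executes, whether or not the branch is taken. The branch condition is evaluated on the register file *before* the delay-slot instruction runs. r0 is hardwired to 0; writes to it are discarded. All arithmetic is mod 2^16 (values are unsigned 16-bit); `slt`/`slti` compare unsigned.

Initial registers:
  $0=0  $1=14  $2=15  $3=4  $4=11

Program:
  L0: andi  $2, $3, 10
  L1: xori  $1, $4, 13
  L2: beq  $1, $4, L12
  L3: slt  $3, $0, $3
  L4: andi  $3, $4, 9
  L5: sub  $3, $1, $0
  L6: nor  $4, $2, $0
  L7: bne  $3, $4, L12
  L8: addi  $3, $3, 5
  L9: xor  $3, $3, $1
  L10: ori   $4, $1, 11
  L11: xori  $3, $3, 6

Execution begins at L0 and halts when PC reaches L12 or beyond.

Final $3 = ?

11

  step pc=0: andi  $2, $3, 10  regs=(0,14,0,4,11)
  step pc=1: xori  $1, $4, 13  regs=(0,6,0,4,11)
  step pc=2: beq  $1, $4, L12  cond=F  regs=(0,6,0,4,11)
  step pc=3: slt  $3, $0, $3  regs=(0,6,0,1,11)
  step pc=4: andi  $3, $4, 9  regs=(0,6,0,9,11)
  step pc=5: sub  $3, $1, $0  regs=(0,6,0,6,11)
  step pc=6: nor  $4, $2, $0  regs=(0,6,0,6,65535)
  step pc=7: bne  $3, $4, L12  cond=T  regs=(0,6,0,6,65535)
  step pc=8: addi  $3, $3, 5  regs=(0,6,0,11,65535)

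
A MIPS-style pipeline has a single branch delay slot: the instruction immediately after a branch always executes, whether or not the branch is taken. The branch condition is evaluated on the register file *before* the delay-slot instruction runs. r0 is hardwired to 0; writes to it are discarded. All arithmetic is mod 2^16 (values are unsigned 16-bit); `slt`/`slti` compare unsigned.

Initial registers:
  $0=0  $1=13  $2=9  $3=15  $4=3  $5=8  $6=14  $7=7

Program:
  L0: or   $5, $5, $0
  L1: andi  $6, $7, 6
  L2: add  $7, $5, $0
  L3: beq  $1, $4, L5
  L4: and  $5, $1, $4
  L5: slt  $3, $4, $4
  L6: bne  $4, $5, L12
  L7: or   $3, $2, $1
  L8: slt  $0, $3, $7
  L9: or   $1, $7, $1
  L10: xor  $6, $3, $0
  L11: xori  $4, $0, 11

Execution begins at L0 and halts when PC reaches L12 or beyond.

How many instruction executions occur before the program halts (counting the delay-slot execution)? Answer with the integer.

8

PC=0  or   $5, $5, $0        | $0=0 $1=13 $2=9 $3=15 $4=3 $5=8 $6=14 $7=7
PC=1  andi  $6, $7, 6        | $0=0 $1=13 $2=9 $3=15 $4=3 $5=8 $6=6 $7=7
PC=2  add  $7, $5, $0        | $0=0 $1=13 $2=9 $3=15 $4=3 $5=8 $6=6 $7=8
PC=3  beq  $1, $4, L5        | $0=0 $1=13 $2=9 $3=15 $4=3 $5=8 $6=6 $7=8  [not taken]
PC=4  and  $5, $1, $4        | $0=0 $1=13 $2=9 $3=15 $4=3 $5=1 $6=6 $7=8
PC=5  slt  $3, $4, $4        | $0=0 $1=13 $2=9 $3=0 $4=3 $5=1 $6=6 $7=8
PC=6  bne  $4, $5, L12       | $0=0 $1=13 $2=9 $3=0 $4=3 $5=1 $6=6 $7=8  [TAKEN]
PC=7  or   $3, $2, $1        | $0=0 $1=13 $2=9 $3=13 $4=3 $5=1 $6=6 $7=8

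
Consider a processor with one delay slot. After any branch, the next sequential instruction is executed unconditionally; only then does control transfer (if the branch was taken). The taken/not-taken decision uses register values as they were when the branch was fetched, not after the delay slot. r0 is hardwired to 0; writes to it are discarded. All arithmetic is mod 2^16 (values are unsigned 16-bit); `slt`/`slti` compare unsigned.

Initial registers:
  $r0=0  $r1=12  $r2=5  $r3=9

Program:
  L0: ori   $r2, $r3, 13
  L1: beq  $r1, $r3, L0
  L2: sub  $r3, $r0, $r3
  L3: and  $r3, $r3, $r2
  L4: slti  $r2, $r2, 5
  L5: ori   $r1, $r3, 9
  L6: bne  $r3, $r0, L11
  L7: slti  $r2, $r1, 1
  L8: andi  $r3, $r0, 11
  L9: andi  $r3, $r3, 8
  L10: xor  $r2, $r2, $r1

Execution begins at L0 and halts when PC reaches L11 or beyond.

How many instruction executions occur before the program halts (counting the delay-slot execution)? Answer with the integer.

[0] ori   $r2, $r3, 13  →  {$r0:0, $r1:12, $r2:13, $r3:9}
[1] beq  $r1, $r3, L0  →  {$r0:0, $r1:12, $r2:13, $r3:9}  ⟨branch fallthrough⟩
[2] sub  $r3, $r0, $r3  →  {$r0:0, $r1:12, $r2:13, $r3:65527}
[3] and  $r3, $r3, $r2  →  {$r0:0, $r1:12, $r2:13, $r3:5}
[4] slti  $r2, $r2, 5  →  {$r0:0, $r1:12, $r2:0, $r3:5}
[5] ori   $r1, $r3, 9  →  {$r0:0, $r1:13, $r2:0, $r3:5}
[6] bne  $r3, $r0, L11  →  {$r0:0, $r1:13, $r2:0, $r3:5}  ⟨branch taken⟩
[7] slti  $r2, $r1, 1  →  {$r0:0, $r1:13, $r2:0, $r3:5}

8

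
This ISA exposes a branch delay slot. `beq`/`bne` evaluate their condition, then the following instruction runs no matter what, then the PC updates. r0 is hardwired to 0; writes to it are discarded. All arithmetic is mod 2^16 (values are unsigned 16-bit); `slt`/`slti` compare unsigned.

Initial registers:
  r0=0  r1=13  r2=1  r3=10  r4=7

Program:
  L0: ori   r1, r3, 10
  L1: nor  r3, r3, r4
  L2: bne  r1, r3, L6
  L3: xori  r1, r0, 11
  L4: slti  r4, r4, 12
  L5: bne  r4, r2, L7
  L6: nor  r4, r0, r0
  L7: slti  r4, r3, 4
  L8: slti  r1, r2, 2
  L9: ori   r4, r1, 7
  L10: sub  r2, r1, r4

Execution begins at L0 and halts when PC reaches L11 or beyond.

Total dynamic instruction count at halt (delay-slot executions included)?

9

[0] ori   r1, r3, 10  →  {r0:0, r1:10, r2:1, r3:10, r4:7}
[1] nor  r3, r3, r4  →  {r0:0, r1:10, r2:1, r3:65520, r4:7}
[2] bne  r1, r3, L6  →  {r0:0, r1:10, r2:1, r3:65520, r4:7}  ⟨branch taken⟩
[3] xori  r1, r0, 11  →  {r0:0, r1:11, r2:1, r3:65520, r4:7}
[6] nor  r4, r0, r0  →  {r0:0, r1:11, r2:1, r3:65520, r4:65535}
[7] slti  r4, r3, 4  →  {r0:0, r1:11, r2:1, r3:65520, r4:0}
[8] slti  r1, r2, 2  →  {r0:0, r1:1, r2:1, r3:65520, r4:0}
[9] ori   r4, r1, 7  →  {r0:0, r1:1, r2:1, r3:65520, r4:7}
[10] sub  r2, r1, r4  →  {r0:0, r1:1, r2:65530, r3:65520, r4:7}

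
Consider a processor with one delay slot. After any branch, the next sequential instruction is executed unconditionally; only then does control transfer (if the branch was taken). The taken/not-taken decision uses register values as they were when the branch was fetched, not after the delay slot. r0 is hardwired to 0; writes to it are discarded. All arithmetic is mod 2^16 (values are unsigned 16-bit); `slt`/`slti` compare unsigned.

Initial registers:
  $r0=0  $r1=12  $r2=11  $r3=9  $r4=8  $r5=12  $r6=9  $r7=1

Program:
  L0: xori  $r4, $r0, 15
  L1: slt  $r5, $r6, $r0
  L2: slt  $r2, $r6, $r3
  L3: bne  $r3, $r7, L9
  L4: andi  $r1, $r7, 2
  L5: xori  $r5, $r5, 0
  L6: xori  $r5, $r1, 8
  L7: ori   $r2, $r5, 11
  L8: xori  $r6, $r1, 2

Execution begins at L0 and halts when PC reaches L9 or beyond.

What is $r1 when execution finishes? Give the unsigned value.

0

#0 xori  $r4, $r0, 15 ; 0/12/11/9/15/12/9/1
#1 slt  $r5, $r6, $r0 ; 0/12/11/9/15/0/9/1
#2 slt  $r2, $r6, $r3 ; 0/12/0/9/15/0/9/1
#3 bne  $r3, $r7, L9 ; 0/12/0/9/15/0/9/1 ; →target
#4 andi  $r1, $r7, 2 ; 0/0/0/9/15/0/9/1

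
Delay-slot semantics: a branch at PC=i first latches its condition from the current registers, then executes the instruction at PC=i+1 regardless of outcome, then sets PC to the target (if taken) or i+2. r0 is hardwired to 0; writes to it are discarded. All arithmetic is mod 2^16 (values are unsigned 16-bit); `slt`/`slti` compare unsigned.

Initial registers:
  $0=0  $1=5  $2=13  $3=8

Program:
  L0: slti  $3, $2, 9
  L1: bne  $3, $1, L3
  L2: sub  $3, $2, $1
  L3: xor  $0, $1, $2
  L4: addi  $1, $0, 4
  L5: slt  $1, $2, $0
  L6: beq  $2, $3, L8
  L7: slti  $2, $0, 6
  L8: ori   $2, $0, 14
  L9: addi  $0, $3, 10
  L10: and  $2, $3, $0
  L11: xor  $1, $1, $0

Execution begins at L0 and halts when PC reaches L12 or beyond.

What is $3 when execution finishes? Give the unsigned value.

8

#0 slti  $3, $2, 9 ; 0/5/13/0
#1 bne  $3, $1, L3 ; 0/5/13/0 ; →target
#2 sub  $3, $2, $1 ; 0/5/13/8
#3 xor  $0, $1, $2 ; 0/5/13/8
#4 addi  $1, $0, 4 ; 0/4/13/8
#5 slt  $1, $2, $0 ; 0/0/13/8
#6 beq  $2, $3, L8 ; 0/0/13/8 ; →fallthru
#7 slti  $2, $0, 6 ; 0/0/1/8
#8 ori   $2, $0, 14 ; 0/0/14/8
#9 addi  $0, $3, 10 ; 0/0/14/8
#10 and  $2, $3, $0 ; 0/0/0/8
#11 xor  $1, $1, $0 ; 0/0/0/8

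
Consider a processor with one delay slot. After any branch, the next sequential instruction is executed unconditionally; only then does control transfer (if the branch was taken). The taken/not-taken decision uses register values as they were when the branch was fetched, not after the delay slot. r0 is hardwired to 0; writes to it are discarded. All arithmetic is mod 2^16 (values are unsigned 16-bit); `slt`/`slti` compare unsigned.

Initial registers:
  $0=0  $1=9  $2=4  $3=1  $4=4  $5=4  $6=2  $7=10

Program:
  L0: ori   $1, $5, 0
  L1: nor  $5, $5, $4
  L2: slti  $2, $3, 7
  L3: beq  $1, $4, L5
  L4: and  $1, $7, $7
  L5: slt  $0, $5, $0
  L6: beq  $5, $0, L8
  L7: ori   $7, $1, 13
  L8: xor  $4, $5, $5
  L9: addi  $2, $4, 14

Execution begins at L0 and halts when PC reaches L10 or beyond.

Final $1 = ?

10

  step pc=0: ori   $1, $5, 0  regs=(0,4,4,1,4,4,2,10)
  step pc=1: nor  $5, $5, $4  regs=(0,4,4,1,4,65531,2,10)
  step pc=2: slti  $2, $3, 7  regs=(0,4,1,1,4,65531,2,10)
  step pc=3: beq  $1, $4, L5  cond=T  regs=(0,4,1,1,4,65531,2,10)
  step pc=4: and  $1, $7, $7  regs=(0,10,1,1,4,65531,2,10)
  step pc=5: slt  $0, $5, $0  regs=(0,10,1,1,4,65531,2,10)
  step pc=6: beq  $5, $0, L8  cond=F  regs=(0,10,1,1,4,65531,2,10)
  step pc=7: ori   $7, $1, 13  regs=(0,10,1,1,4,65531,2,15)
  step pc=8: xor  $4, $5, $5  regs=(0,10,1,1,0,65531,2,15)
  step pc=9: addi  $2, $4, 14  regs=(0,10,14,1,0,65531,2,15)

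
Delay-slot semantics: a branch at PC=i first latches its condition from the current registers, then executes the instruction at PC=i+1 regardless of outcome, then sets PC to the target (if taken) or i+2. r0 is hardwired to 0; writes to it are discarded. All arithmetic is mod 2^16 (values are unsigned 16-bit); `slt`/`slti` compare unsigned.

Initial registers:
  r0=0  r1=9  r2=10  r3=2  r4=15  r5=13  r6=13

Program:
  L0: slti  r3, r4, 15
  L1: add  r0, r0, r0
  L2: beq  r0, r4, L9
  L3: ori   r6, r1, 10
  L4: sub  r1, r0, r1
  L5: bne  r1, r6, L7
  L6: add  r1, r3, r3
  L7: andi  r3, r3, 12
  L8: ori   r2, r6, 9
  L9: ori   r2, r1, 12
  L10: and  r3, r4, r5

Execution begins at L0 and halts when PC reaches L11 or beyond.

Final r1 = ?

0

#0 slti  r3, r4, 15 ; 0/9/10/0/15/13/13
#1 add  r0, r0, r0 ; 0/9/10/0/15/13/13
#2 beq  r0, r4, L9 ; 0/9/10/0/15/13/13 ; →fallthru
#3 ori   r6, r1, 10 ; 0/9/10/0/15/13/11
#4 sub  r1, r0, r1 ; 0/65527/10/0/15/13/11
#5 bne  r1, r6, L7 ; 0/65527/10/0/15/13/11 ; →target
#6 add  r1, r3, r3 ; 0/0/10/0/15/13/11
#7 andi  r3, r3, 12 ; 0/0/10/0/15/13/11
#8 ori   r2, r6, 9 ; 0/0/11/0/15/13/11
#9 ori   r2, r1, 12 ; 0/0/12/0/15/13/11
#10 and  r3, r4, r5 ; 0/0/12/13/15/13/11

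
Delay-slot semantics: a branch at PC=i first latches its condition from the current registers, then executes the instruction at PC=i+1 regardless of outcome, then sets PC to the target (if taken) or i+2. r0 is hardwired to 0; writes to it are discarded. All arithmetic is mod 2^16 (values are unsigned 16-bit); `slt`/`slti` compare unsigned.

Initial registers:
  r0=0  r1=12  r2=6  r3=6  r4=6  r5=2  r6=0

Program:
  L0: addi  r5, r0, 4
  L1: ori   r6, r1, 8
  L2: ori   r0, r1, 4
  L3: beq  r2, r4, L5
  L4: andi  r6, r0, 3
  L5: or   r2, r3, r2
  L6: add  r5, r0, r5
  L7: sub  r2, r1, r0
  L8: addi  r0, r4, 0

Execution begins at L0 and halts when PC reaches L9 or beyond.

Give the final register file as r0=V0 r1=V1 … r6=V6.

#0 addi  r5, r0, 4 ; 0/12/6/6/6/4/0
#1 ori   r6, r1, 8 ; 0/12/6/6/6/4/12
#2 ori   r0, r1, 4 ; 0/12/6/6/6/4/12
#3 beq  r2, r4, L5 ; 0/12/6/6/6/4/12 ; →target
#4 andi  r6, r0, 3 ; 0/12/6/6/6/4/0
#5 or   r2, r3, r2 ; 0/12/6/6/6/4/0
#6 add  r5, r0, r5 ; 0/12/6/6/6/4/0
#7 sub  r2, r1, r0 ; 0/12/12/6/6/4/0
#8 addi  r0, r4, 0 ; 0/12/12/6/6/4/0

r0=0 r1=12 r2=12 r3=6 r4=6 r5=4 r6=0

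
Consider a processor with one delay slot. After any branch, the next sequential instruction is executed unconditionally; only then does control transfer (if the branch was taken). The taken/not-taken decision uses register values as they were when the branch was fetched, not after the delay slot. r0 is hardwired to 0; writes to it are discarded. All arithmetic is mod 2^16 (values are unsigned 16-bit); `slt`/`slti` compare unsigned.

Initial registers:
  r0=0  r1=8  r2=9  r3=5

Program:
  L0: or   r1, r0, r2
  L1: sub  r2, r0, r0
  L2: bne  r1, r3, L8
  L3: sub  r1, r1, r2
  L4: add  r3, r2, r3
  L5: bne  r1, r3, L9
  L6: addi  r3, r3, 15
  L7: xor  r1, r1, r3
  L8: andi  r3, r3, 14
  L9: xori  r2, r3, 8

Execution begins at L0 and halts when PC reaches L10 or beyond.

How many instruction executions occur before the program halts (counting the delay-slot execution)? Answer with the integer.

6

[0] or   r1, r0, r2  →  {r0:0, r1:9, r2:9, r3:5}
[1] sub  r2, r0, r0  →  {r0:0, r1:9, r2:0, r3:5}
[2] bne  r1, r3, L8  →  {r0:0, r1:9, r2:0, r3:5}  ⟨branch taken⟩
[3] sub  r1, r1, r2  →  {r0:0, r1:9, r2:0, r3:5}
[8] andi  r3, r3, 14  →  {r0:0, r1:9, r2:0, r3:4}
[9] xori  r2, r3, 8  →  {r0:0, r1:9, r2:12, r3:4}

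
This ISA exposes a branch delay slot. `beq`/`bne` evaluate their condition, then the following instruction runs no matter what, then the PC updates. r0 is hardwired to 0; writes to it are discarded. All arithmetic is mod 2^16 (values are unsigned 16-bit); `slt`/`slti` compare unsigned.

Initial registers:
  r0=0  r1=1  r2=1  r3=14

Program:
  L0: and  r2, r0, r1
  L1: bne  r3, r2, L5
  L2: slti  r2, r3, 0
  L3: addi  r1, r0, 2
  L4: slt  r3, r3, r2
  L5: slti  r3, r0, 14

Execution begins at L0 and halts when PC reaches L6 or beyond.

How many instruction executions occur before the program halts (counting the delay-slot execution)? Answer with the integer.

4

PC=0  and  r2, r0, r1        | r0=0 r1=1 r2=0 r3=14
PC=1  bne  r3, r2, L5        | r0=0 r1=1 r2=0 r3=14  [TAKEN]
PC=2  slti  r2, r3, 0        | r0=0 r1=1 r2=0 r3=14
PC=5  slti  r3, r0, 14       | r0=0 r1=1 r2=0 r3=1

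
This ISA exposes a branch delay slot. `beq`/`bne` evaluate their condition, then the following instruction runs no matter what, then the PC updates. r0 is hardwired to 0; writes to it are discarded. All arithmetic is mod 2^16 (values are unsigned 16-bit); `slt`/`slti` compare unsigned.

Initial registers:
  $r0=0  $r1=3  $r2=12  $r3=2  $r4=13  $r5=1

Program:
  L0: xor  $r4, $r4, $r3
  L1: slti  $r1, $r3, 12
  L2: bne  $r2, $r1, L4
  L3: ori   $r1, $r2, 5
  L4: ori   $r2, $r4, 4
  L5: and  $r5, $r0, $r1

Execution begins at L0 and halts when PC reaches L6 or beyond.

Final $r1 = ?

13

PC=0  xor  $r4, $r4, $r3     | $r0=0 $r1=3 $r2=12 $r3=2 $r4=15 $r5=1
PC=1  slti  $r1, $r3, 12     | $r0=0 $r1=1 $r2=12 $r3=2 $r4=15 $r5=1
PC=2  bne  $r2, $r1, L4      | $r0=0 $r1=1 $r2=12 $r3=2 $r4=15 $r5=1  [TAKEN]
PC=3  ori   $r1, $r2, 5      | $r0=0 $r1=13 $r2=12 $r3=2 $r4=15 $r5=1
PC=4  ori   $r2, $r4, 4      | $r0=0 $r1=13 $r2=15 $r3=2 $r4=15 $r5=1
PC=5  and  $r5, $r0, $r1     | $r0=0 $r1=13 $r2=15 $r3=2 $r4=15 $r5=0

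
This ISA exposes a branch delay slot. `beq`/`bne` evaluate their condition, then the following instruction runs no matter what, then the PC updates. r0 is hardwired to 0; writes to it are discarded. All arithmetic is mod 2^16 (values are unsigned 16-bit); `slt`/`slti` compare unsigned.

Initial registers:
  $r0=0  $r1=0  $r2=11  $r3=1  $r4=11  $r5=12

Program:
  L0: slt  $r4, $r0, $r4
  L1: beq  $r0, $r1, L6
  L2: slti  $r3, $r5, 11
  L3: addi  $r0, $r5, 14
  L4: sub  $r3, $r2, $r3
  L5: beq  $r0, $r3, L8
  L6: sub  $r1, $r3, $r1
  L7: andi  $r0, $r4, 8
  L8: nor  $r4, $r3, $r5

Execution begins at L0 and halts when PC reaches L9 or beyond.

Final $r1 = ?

0

PC=0  slt  $r4, $r0, $r4     | $r0=0 $r1=0 $r2=11 $r3=1 $r4=1 $r5=12
PC=1  beq  $r0, $r1, L6      | $r0=0 $r1=0 $r2=11 $r3=1 $r4=1 $r5=12  [TAKEN]
PC=2  slti  $r3, $r5, 11     | $r0=0 $r1=0 $r2=11 $r3=0 $r4=1 $r5=12
PC=6  sub  $r1, $r3, $r1     | $r0=0 $r1=0 $r2=11 $r3=0 $r4=1 $r5=12
PC=7  andi  $r0, $r4, 8      | $r0=0 $r1=0 $r2=11 $r3=0 $r4=1 $r5=12
PC=8  nor  $r4, $r3, $r5     | $r0=0 $r1=0 $r2=11 $r3=0 $r4=65523 $r5=12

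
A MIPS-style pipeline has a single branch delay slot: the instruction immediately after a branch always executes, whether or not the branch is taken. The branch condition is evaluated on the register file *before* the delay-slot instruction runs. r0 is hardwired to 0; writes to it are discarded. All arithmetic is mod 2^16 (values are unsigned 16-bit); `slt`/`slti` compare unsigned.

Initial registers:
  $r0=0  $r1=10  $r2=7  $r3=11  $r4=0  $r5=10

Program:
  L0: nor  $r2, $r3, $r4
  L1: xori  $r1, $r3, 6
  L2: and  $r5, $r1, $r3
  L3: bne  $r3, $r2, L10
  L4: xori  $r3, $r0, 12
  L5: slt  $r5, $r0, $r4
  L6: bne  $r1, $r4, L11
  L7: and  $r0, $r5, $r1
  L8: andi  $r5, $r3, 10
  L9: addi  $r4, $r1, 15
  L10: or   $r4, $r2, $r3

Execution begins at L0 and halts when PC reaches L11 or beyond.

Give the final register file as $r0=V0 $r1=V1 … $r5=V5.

$r0=0 $r1=13 $r2=65524 $r3=12 $r4=65532 $r5=9

PC=0  nor  $r2, $r3, $r4     | $r0=0 $r1=10 $r2=65524 $r3=11 $r4=0 $r5=10
PC=1  xori  $r1, $r3, 6      | $r0=0 $r1=13 $r2=65524 $r3=11 $r4=0 $r5=10
PC=2  and  $r5, $r1, $r3     | $r0=0 $r1=13 $r2=65524 $r3=11 $r4=0 $r5=9
PC=3  bne  $r3, $r2, L10     | $r0=0 $r1=13 $r2=65524 $r3=11 $r4=0 $r5=9  [TAKEN]
PC=4  xori  $r3, $r0, 12     | $r0=0 $r1=13 $r2=65524 $r3=12 $r4=0 $r5=9
PC=10 or   $r4, $r2, $r3     | $r0=0 $r1=13 $r2=65524 $r3=12 $r4=65532 $r5=9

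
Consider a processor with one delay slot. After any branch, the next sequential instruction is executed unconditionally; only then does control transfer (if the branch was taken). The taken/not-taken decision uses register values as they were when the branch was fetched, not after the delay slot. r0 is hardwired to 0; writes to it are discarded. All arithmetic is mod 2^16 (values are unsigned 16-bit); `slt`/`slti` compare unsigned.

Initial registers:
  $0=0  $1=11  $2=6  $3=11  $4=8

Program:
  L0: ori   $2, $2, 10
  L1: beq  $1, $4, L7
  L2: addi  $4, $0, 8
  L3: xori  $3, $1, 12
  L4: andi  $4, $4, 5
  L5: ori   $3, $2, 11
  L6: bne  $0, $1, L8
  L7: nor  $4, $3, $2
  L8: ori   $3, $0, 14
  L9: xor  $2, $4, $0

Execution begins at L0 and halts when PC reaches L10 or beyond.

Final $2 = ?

65520

  step pc=0: ori   $2, $2, 10  regs=(0,11,14,11,8)
  step pc=1: beq  $1, $4, L7  cond=F  regs=(0,11,14,11,8)
  step pc=2: addi  $4, $0, 8  regs=(0,11,14,11,8)
  step pc=3: xori  $3, $1, 12  regs=(0,11,14,7,8)
  step pc=4: andi  $4, $4, 5  regs=(0,11,14,7,0)
  step pc=5: ori   $3, $2, 11  regs=(0,11,14,15,0)
  step pc=6: bne  $0, $1, L8  cond=T  regs=(0,11,14,15,0)
  step pc=7: nor  $4, $3, $2  regs=(0,11,14,15,65520)
  step pc=8: ori   $3, $0, 14  regs=(0,11,14,14,65520)
  step pc=9: xor  $2, $4, $0  regs=(0,11,65520,14,65520)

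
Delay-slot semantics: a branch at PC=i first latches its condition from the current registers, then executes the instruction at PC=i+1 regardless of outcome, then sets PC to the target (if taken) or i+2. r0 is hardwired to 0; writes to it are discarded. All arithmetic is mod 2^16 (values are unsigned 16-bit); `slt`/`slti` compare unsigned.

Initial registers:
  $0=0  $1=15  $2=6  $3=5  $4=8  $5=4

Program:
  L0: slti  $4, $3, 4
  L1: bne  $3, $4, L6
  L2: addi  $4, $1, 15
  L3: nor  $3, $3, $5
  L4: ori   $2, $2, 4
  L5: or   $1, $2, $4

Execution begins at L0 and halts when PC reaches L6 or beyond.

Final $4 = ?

  step pc=0: slti  $4, $3, 4  regs=(0,15,6,5,0,4)
  step pc=1: bne  $3, $4, L6  cond=T  regs=(0,15,6,5,0,4)
  step pc=2: addi  $4, $1, 15  regs=(0,15,6,5,30,4)

30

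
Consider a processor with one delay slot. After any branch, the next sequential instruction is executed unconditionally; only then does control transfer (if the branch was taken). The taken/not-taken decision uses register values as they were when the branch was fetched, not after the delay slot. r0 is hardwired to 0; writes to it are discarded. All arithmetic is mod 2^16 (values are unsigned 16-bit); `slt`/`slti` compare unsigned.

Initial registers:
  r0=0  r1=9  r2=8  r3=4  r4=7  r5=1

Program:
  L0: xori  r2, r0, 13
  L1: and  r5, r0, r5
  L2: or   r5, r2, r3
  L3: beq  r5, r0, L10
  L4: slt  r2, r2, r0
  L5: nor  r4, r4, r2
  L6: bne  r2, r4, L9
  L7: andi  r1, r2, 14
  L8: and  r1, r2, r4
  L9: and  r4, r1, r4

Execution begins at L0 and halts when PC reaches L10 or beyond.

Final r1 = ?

0

  step pc=0: xori  r2, r0, 13  regs=(0,9,13,4,7,1)
  step pc=1: and  r5, r0, r5  regs=(0,9,13,4,7,0)
  step pc=2: or   r5, r2, r3  regs=(0,9,13,4,7,13)
  step pc=3: beq  r5, r0, L10  cond=F  regs=(0,9,13,4,7,13)
  step pc=4: slt  r2, r2, r0  regs=(0,9,0,4,7,13)
  step pc=5: nor  r4, r4, r2  regs=(0,9,0,4,65528,13)
  step pc=6: bne  r2, r4, L9  cond=T  regs=(0,9,0,4,65528,13)
  step pc=7: andi  r1, r2, 14  regs=(0,0,0,4,65528,13)
  step pc=9: and  r4, r1, r4  regs=(0,0,0,4,0,13)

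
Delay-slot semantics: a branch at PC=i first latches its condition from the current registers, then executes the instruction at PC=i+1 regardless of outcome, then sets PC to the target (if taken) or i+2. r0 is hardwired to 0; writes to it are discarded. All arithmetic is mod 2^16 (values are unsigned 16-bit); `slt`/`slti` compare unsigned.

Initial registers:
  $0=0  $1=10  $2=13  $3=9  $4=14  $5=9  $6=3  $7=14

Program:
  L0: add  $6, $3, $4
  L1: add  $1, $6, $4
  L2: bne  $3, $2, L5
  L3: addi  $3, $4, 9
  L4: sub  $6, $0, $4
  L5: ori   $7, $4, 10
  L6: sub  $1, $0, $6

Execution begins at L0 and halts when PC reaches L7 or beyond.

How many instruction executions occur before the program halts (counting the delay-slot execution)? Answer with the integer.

#0 add  $6, $3, $4 ; 0/10/13/9/14/9/23/14
#1 add  $1, $6, $4 ; 0/37/13/9/14/9/23/14
#2 bne  $3, $2, L5 ; 0/37/13/9/14/9/23/14 ; →target
#3 addi  $3, $4, 9 ; 0/37/13/23/14/9/23/14
#5 ori   $7, $4, 10 ; 0/37/13/23/14/9/23/14
#6 sub  $1, $0, $6 ; 0/65513/13/23/14/9/23/14

6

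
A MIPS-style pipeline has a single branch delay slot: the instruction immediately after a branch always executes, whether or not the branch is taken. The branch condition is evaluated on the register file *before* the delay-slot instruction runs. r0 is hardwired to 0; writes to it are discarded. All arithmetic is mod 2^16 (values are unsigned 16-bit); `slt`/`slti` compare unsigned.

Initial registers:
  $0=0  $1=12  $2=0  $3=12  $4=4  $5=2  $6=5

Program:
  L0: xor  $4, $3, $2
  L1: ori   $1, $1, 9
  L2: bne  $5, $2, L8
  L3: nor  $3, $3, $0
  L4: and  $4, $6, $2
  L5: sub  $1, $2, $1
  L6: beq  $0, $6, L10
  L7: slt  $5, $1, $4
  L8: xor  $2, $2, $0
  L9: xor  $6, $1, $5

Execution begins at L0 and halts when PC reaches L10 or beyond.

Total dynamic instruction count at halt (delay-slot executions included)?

6

  step pc=0: xor  $4, $3, $2  regs=(0,12,0,12,12,2,5)
  step pc=1: ori   $1, $1, 9  regs=(0,13,0,12,12,2,5)
  step pc=2: bne  $5, $2, L8  cond=T  regs=(0,13,0,12,12,2,5)
  step pc=3: nor  $3, $3, $0  regs=(0,13,0,65523,12,2,5)
  step pc=8: xor  $2, $2, $0  regs=(0,13,0,65523,12,2,5)
  step pc=9: xor  $6, $1, $5  regs=(0,13,0,65523,12,2,15)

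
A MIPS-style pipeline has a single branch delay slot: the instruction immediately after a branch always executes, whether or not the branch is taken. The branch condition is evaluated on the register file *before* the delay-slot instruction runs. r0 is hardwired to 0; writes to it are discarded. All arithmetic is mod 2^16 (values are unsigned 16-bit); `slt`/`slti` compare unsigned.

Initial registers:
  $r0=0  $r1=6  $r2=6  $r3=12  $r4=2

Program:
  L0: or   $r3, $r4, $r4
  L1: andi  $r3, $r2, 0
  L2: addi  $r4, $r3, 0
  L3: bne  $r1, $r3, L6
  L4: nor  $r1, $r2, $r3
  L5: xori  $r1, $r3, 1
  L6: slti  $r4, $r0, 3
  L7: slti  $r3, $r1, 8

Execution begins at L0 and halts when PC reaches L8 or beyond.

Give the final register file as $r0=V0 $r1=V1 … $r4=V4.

$r0=0 $r1=65529 $r2=6 $r3=0 $r4=1

PC=0  or   $r3, $r4, $r4     | $r0=0 $r1=6 $r2=6 $r3=2 $r4=2
PC=1  andi  $r3, $r2, 0      | $r0=0 $r1=6 $r2=6 $r3=0 $r4=2
PC=2  addi  $r4, $r3, 0      | $r0=0 $r1=6 $r2=6 $r3=0 $r4=0
PC=3  bne  $r1, $r3, L6      | $r0=0 $r1=6 $r2=6 $r3=0 $r4=0  [TAKEN]
PC=4  nor  $r1, $r2, $r3     | $r0=0 $r1=65529 $r2=6 $r3=0 $r4=0
PC=6  slti  $r4, $r0, 3      | $r0=0 $r1=65529 $r2=6 $r3=0 $r4=1
PC=7  slti  $r3, $r1, 8      | $r0=0 $r1=65529 $r2=6 $r3=0 $r4=1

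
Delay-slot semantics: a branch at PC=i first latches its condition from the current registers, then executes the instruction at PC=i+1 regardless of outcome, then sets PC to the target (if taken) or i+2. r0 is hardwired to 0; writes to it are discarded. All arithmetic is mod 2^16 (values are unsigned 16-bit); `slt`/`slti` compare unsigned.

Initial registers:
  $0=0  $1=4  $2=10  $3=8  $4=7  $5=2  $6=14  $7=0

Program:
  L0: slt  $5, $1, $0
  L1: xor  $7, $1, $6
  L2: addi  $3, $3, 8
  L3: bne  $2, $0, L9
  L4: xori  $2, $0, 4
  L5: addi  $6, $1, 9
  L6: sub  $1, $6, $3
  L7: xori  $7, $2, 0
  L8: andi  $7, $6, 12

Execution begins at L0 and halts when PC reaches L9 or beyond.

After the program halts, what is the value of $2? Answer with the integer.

4

PC=0  slt  $5, $1, $0        | $0=0 $1=4 $2=10 $3=8 $4=7 $5=0 $6=14 $7=0
PC=1  xor  $7, $1, $6        | $0=0 $1=4 $2=10 $3=8 $4=7 $5=0 $6=14 $7=10
PC=2  addi  $3, $3, 8        | $0=0 $1=4 $2=10 $3=16 $4=7 $5=0 $6=14 $7=10
PC=3  bne  $2, $0, L9        | $0=0 $1=4 $2=10 $3=16 $4=7 $5=0 $6=14 $7=10  [TAKEN]
PC=4  xori  $2, $0, 4        | $0=0 $1=4 $2=4 $3=16 $4=7 $5=0 $6=14 $7=10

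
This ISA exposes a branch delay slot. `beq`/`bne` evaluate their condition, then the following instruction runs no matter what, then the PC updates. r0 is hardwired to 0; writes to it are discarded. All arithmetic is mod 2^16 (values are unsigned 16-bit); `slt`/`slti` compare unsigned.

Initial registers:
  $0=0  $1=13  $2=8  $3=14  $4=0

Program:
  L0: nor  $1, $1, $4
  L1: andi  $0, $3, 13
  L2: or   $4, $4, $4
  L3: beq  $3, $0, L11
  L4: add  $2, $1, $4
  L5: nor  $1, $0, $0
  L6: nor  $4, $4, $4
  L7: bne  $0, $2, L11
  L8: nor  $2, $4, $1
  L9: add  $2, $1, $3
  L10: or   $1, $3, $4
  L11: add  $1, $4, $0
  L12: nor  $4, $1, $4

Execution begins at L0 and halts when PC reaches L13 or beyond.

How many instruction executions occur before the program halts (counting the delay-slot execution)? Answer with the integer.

11

[0] nor  $1, $1, $4  →  {$0:0, $1:65522, $2:8, $3:14, $4:0}
[1] andi  $0, $3, 13  →  {$0:0, $1:65522, $2:8, $3:14, $4:0}
[2] or   $4, $4, $4  →  {$0:0, $1:65522, $2:8, $3:14, $4:0}
[3] beq  $3, $0, L11  →  {$0:0, $1:65522, $2:8, $3:14, $4:0}  ⟨branch fallthrough⟩
[4] add  $2, $1, $4  →  {$0:0, $1:65522, $2:65522, $3:14, $4:0}
[5] nor  $1, $0, $0  →  {$0:0, $1:65535, $2:65522, $3:14, $4:0}
[6] nor  $4, $4, $4  →  {$0:0, $1:65535, $2:65522, $3:14, $4:65535}
[7] bne  $0, $2, L11  →  {$0:0, $1:65535, $2:65522, $3:14, $4:65535}  ⟨branch taken⟩
[8] nor  $2, $4, $1  →  {$0:0, $1:65535, $2:0, $3:14, $4:65535}
[11] add  $1, $4, $0  →  {$0:0, $1:65535, $2:0, $3:14, $4:65535}
[12] nor  $4, $1, $4  →  {$0:0, $1:65535, $2:0, $3:14, $4:0}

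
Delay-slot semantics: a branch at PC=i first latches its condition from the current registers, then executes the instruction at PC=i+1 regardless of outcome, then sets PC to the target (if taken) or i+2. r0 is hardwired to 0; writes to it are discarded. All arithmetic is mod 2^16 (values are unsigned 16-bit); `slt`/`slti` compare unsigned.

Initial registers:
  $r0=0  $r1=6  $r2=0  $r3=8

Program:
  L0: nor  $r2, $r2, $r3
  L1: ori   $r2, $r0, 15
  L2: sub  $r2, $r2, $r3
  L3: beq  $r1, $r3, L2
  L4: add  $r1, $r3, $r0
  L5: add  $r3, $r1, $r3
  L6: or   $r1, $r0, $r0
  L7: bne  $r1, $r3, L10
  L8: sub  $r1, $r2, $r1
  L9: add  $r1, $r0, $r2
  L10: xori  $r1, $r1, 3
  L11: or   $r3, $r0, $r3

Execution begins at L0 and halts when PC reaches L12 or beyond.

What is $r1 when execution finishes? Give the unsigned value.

4

  step pc=0: nor  $r2, $r2, $r3  regs=(0,6,65527,8)
  step pc=1: ori   $r2, $r0, 15  regs=(0,6,15,8)
  step pc=2: sub  $r2, $r2, $r3  regs=(0,6,7,8)
  step pc=3: beq  $r1, $r3, L2  cond=F  regs=(0,6,7,8)
  step pc=4: add  $r1, $r3, $r0  regs=(0,8,7,8)
  step pc=5: add  $r3, $r1, $r3  regs=(0,8,7,16)
  step pc=6: or   $r1, $r0, $r0  regs=(0,0,7,16)
  step pc=7: bne  $r1, $r3, L10  cond=T  regs=(0,0,7,16)
  step pc=8: sub  $r1, $r2, $r1  regs=(0,7,7,16)
  step pc=10: xori  $r1, $r1, 3  regs=(0,4,7,16)
  step pc=11: or   $r3, $r0, $r3  regs=(0,4,7,16)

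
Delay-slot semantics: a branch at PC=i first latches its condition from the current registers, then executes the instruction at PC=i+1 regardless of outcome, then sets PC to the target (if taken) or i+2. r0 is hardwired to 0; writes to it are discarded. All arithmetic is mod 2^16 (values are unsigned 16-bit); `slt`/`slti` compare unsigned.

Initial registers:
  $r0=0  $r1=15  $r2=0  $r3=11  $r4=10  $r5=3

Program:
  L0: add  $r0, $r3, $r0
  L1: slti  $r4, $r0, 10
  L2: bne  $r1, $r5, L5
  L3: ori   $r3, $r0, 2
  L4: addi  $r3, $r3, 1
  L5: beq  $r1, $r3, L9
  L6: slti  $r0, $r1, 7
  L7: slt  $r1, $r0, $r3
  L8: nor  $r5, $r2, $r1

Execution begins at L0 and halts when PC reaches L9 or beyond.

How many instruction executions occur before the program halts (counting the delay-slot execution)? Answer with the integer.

8

#0 add  $r0, $r3, $r0 ; 0/15/0/11/10/3
#1 slti  $r4, $r0, 10 ; 0/15/0/11/1/3
#2 bne  $r1, $r5, L5 ; 0/15/0/11/1/3 ; →target
#3 ori   $r3, $r0, 2 ; 0/15/0/2/1/3
#5 beq  $r1, $r3, L9 ; 0/15/0/2/1/3 ; →fallthru
#6 slti  $r0, $r1, 7 ; 0/15/0/2/1/3
#7 slt  $r1, $r0, $r3 ; 0/1/0/2/1/3
#8 nor  $r5, $r2, $r1 ; 0/1/0/2/1/65534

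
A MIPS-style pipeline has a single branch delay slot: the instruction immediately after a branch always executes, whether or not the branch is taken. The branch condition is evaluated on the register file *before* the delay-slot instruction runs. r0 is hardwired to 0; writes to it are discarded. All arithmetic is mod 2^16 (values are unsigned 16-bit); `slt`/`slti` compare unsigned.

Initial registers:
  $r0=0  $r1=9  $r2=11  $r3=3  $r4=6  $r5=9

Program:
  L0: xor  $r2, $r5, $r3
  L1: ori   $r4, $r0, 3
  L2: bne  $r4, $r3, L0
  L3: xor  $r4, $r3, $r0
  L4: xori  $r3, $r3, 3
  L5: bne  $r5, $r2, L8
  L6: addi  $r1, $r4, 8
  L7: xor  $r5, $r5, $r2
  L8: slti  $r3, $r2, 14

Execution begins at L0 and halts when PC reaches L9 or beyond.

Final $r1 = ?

PC=0  xor  $r2, $r5, $r3     | $r0=0 $r1=9 $r2=10 $r3=3 $r4=6 $r5=9
PC=1  ori   $r4, $r0, 3      | $r0=0 $r1=9 $r2=10 $r3=3 $r4=3 $r5=9
PC=2  bne  $r4, $r3, L0      | $r0=0 $r1=9 $r2=10 $r3=3 $r4=3 $r5=9  [not taken]
PC=3  xor  $r4, $r3, $r0     | $r0=0 $r1=9 $r2=10 $r3=3 $r4=3 $r5=9
PC=4  xori  $r3, $r3, 3      | $r0=0 $r1=9 $r2=10 $r3=0 $r4=3 $r5=9
PC=5  bne  $r5, $r2, L8      | $r0=0 $r1=9 $r2=10 $r3=0 $r4=3 $r5=9  [TAKEN]
PC=6  addi  $r1, $r4, 8      | $r0=0 $r1=11 $r2=10 $r3=0 $r4=3 $r5=9
PC=8  slti  $r3, $r2, 14     | $r0=0 $r1=11 $r2=10 $r3=1 $r4=3 $r5=9

11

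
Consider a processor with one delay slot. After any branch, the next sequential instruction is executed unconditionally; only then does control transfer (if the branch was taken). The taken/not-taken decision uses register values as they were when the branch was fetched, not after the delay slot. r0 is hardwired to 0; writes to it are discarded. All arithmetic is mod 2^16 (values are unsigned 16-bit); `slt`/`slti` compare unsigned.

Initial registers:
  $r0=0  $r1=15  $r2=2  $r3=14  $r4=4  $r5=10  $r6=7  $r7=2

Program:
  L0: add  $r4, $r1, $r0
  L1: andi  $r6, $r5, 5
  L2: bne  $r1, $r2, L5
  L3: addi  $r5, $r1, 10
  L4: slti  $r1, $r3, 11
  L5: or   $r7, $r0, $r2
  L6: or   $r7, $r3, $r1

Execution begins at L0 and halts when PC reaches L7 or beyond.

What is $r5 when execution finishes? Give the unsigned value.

25

[0] add  $r4, $r1, $r0  →  {$r0:0, $r1:15, $r2:2, $r3:14, $r4:15, $r5:10, $r6:7, $r7:2}
[1] andi  $r6, $r5, 5  →  {$r0:0, $r1:15, $r2:2, $r3:14, $r4:15, $r5:10, $r6:0, $r7:2}
[2] bne  $r1, $r2, L5  →  {$r0:0, $r1:15, $r2:2, $r3:14, $r4:15, $r5:10, $r6:0, $r7:2}  ⟨branch taken⟩
[3] addi  $r5, $r1, 10  →  {$r0:0, $r1:15, $r2:2, $r3:14, $r4:15, $r5:25, $r6:0, $r7:2}
[5] or   $r7, $r0, $r2  →  {$r0:0, $r1:15, $r2:2, $r3:14, $r4:15, $r5:25, $r6:0, $r7:2}
[6] or   $r7, $r3, $r1  →  {$r0:0, $r1:15, $r2:2, $r3:14, $r4:15, $r5:25, $r6:0, $r7:15}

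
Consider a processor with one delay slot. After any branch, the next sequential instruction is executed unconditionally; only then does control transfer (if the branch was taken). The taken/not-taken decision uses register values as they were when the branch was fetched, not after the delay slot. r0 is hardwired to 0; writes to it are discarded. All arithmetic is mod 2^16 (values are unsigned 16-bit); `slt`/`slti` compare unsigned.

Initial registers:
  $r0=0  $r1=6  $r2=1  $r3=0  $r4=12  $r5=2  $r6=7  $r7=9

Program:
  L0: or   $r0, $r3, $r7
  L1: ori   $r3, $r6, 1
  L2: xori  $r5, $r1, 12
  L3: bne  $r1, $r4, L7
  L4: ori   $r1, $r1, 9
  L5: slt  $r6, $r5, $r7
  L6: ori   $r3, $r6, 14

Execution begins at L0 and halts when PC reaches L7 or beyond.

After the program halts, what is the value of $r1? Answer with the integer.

15

#0 or   $r0, $r3, $r7 ; 0/6/1/0/12/2/7/9
#1 ori   $r3, $r6, 1 ; 0/6/1/7/12/2/7/9
#2 xori  $r5, $r1, 12 ; 0/6/1/7/12/10/7/9
#3 bne  $r1, $r4, L7 ; 0/6/1/7/12/10/7/9 ; →target
#4 ori   $r1, $r1, 9 ; 0/15/1/7/12/10/7/9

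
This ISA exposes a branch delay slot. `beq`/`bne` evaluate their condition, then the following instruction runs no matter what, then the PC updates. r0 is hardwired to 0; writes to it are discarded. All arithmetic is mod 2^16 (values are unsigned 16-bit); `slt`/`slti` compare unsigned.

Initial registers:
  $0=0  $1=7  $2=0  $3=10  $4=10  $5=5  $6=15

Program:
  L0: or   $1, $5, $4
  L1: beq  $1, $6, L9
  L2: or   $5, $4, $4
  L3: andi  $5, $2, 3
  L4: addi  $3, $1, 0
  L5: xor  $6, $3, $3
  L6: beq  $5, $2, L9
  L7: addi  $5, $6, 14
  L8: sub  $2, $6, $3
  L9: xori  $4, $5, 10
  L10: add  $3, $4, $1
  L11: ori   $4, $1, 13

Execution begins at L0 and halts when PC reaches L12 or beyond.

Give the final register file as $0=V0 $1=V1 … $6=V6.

$0=0 $1=15 $2=0 $3=15 $4=15 $5=10 $6=15

  step pc=0: or   $1, $5, $4  regs=(0,15,0,10,10,5,15)
  step pc=1: beq  $1, $6, L9  cond=T  regs=(0,15,0,10,10,5,15)
  step pc=2: or   $5, $4, $4  regs=(0,15,0,10,10,10,15)
  step pc=9: xori  $4, $5, 10  regs=(0,15,0,10,0,10,15)
  step pc=10: add  $3, $4, $1  regs=(0,15,0,15,0,10,15)
  step pc=11: ori   $4, $1, 13  regs=(0,15,0,15,15,10,15)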